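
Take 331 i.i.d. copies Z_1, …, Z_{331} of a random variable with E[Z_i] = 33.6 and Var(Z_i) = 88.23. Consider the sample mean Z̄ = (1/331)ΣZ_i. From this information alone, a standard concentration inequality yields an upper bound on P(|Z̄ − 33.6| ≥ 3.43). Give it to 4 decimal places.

0.0227

With mean and variance of each term known, Chebyshev's inequality bounds the deviation of the sum (or sample mean).
Var(Z̄) = Var(Z_i)/n = 88.23/331 = 0.26656.
Chebyshev: P(|Z̄ − 33.6| ≥ 3.43) ≤ Var(Z̄)/(3.43)² = 88.23/(331·3.43²) = 0.0227.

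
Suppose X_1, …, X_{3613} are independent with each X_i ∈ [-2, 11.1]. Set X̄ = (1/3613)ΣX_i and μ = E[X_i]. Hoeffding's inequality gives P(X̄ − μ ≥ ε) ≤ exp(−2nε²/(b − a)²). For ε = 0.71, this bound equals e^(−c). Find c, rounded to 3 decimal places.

21.226

c = 2nε²/(b − a)² = 2·3613·0.71² / 13.1² = 21.2262.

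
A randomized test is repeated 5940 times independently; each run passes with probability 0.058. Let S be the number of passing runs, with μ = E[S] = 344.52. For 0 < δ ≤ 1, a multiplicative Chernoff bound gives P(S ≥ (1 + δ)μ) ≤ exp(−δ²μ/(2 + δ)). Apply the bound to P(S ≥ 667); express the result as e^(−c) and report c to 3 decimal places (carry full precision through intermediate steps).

102.809

Write 667 = (1 + δ)μ, so δ = 667/344.52 − 1 = 0.9360269…
Then the exponent is δ²μ/(2 + δ) = (667 − μ)² / (μ·(2 + δ)) = 102.808991.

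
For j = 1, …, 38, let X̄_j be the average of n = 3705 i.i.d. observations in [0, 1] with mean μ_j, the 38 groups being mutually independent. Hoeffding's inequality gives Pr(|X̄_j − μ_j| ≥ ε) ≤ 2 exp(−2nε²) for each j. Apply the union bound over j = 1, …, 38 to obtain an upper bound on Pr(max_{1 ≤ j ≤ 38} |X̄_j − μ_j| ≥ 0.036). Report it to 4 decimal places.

0.0051

Per-experiment Hoeffding bound: 2·exp(−2·3705·0.036²) = 2·exp(−9.60336) = 0.000135.
Union bound over 38 events: 38·0.000135 = 0.00513.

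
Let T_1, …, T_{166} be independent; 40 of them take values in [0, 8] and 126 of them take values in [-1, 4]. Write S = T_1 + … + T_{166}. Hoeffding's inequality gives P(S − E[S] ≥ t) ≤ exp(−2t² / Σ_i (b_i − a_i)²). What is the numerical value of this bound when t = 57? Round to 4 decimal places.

0.3205

Σ(b_i − a_i)² = 40·8² + 126·5² = 5710.
Exponent = 2·57² / 5710 = 1.13800.
Bound = exp(−1.13800) = 0.32046.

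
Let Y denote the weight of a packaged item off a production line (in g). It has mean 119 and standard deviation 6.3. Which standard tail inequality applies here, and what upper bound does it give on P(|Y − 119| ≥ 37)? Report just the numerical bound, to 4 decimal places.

Mean and variance are known, so Chebyshev's inequality applies.
Chebyshev: P(|Y − μ| ≥ t) ≤ Var(Y)/t².
Var(Y) = σ² = 6.3² = 39.69.
Bound = 39.69 / 1369 = 0.0290.

0.0290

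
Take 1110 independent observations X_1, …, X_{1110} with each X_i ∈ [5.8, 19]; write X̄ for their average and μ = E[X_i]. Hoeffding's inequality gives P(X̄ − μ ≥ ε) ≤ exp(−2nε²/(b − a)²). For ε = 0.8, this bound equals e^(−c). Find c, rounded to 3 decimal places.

c = 2nε²/(b − a)² = 2·1110·0.8² / 13.2² = 8.1543.

8.154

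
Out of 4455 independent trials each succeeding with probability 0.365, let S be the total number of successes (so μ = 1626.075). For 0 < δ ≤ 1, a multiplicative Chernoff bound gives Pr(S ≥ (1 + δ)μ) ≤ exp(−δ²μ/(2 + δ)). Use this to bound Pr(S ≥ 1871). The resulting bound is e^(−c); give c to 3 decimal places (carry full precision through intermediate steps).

Write 1871 = (1 + δ)μ, so δ = 1871/1626.075 − 1 = 0.1506234…
Then the exponent is δ²μ/(2 + δ) = (1871 − μ)² / (μ·(2 + δ)) = 17.153837.

17.154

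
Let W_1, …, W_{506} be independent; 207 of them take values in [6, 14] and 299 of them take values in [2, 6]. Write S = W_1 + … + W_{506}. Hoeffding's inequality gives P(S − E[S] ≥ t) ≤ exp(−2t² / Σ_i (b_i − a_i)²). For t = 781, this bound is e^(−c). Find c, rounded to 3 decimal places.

67.653

Σ(b_i − a_i)² = 207·8² + 299·4² = 18032.
c = 2t² / 18032 = 2·781² / 18032 = 67.6532.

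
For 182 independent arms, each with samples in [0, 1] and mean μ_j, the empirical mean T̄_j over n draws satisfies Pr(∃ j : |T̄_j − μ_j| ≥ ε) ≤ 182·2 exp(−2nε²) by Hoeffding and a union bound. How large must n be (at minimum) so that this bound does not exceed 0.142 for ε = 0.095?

Need 2·182·exp(−2nε²) ≤ 0.142, i.e. exp(−2nε²) ≤ 0.142/364.
So 2nε² ≥ ln(364/0.142) = 7.849082.
Hence n ≥ 7.849082/(2·0.095²) = 434.852.
The smallest integer n is 435.

435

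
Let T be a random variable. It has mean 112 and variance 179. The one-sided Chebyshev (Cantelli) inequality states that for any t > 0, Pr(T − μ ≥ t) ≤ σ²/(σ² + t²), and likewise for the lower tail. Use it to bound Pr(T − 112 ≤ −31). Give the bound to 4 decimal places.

Here σ² = 179 and t = 31, so σ² + t² = 1140.
Cantelli's bound: 179/1140 = 0.1570.

0.1570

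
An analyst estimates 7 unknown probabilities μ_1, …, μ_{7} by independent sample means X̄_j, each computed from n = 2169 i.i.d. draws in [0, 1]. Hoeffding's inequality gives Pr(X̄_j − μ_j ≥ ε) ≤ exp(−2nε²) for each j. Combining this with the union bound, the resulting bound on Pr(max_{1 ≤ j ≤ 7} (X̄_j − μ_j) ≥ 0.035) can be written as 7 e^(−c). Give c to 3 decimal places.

5.314

Union bound over the 7 events: Pr(max_{1 ≤ j ≤ 7} (X̄_j − μ_j) ≥ 0.035) ≤ 7·exp(−2nε²) = 7 exp(−2·2169·0.035²).
So c = 2·2169·0.035² = 5.3140.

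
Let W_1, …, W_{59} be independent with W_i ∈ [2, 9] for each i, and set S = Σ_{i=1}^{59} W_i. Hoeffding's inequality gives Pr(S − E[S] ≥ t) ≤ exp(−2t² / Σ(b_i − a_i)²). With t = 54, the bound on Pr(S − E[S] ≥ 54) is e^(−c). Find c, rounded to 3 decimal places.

Σ(b_i − a_i)² = 59·(7)² = 2891.
c = 2t²/2891 = 2·54²/2891 = 2.0173.

2.017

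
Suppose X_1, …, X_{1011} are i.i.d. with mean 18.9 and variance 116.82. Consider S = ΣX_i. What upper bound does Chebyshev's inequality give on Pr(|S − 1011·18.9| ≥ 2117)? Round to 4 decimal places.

Var(S) = n·Var(X_i) = 1011·116.82 = 118105.02.
Chebyshev: Pr(|S − 1011·18.9| ≥ 2117) ≤ Var(S)/2117² = 118105.02/4481689 = 0.0264.

0.0264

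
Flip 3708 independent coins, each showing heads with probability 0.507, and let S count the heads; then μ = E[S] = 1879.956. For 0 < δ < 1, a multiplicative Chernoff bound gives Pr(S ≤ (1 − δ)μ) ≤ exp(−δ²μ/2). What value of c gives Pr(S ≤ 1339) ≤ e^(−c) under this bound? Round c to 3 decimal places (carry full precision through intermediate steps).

77.830

Write 1339 = (1 − δ)μ, so δ = 1 − 1339/1879.956 = 0.2877493…
Then the exponent is δ²μ/2 = (μ − 1339)²/(2μ) = 77.829852.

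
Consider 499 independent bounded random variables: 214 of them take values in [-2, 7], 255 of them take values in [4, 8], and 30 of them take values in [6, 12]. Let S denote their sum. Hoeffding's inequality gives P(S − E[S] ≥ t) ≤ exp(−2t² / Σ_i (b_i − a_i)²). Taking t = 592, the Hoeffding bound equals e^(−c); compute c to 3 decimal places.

31.161

Σ(b_i − a_i)² = 214·9² + 255·4² + 30·6² = 22494.
c = 2t² / 22494 = 2·592² / 22494 = 31.1607.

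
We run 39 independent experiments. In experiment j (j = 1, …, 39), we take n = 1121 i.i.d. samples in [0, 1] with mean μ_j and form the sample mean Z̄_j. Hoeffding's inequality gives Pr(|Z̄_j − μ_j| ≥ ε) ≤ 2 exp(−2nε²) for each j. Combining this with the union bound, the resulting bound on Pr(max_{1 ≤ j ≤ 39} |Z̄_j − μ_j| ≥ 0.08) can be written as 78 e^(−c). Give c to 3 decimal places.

Union bound over the 39 events: Pr(max_{1 ≤ j ≤ 39} |Z̄_j − μ_j| ≥ 0.08) ≤ 39·2·exp(−2nε²) = 78 exp(−2·1121·0.08²).
So c = 2·1121·0.08² = 14.3488.

14.349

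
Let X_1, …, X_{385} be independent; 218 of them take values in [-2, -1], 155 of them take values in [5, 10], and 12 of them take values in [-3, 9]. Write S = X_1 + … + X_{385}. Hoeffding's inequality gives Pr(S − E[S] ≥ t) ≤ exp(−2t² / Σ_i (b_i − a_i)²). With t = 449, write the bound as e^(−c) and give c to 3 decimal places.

69.267

Σ(b_i − a_i)² = 218·1² + 155·5² + 12·12² = 5821.
c = 2t² / 5821 = 2·449² / 5821 = 69.2668.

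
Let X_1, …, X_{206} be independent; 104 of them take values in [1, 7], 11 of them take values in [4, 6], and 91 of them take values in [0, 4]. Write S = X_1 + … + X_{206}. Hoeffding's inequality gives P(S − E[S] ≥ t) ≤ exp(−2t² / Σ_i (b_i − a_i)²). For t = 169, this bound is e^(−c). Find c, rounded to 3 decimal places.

10.893

Σ(b_i − a_i)² = 104·6² + 11·2² + 91·4² = 5244.
c = 2t² / 5244 = 2·169² / 5244 = 10.8928.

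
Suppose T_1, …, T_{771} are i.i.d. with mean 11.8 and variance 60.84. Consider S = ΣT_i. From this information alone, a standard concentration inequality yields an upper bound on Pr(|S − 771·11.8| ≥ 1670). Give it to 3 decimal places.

With mean and variance of each term known, Chebyshev's inequality bounds the deviation of the sum (or sample mean).
Var(S) = n·Var(T_i) = 771·60.84 = 46907.64.
Chebyshev: Pr(|S − 771·11.8| ≥ 1670) ≤ Var(S)/1670² = 46907.64/2788900 = 0.0168.

0.017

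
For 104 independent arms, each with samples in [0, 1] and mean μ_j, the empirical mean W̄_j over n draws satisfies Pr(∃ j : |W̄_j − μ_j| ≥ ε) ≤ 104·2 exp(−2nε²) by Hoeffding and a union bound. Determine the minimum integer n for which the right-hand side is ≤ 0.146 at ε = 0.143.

178

Need 2·104·exp(−2nε²) ≤ 0.146, i.e. exp(−2nε²) ≤ 0.146/208.
So 2nε² ≥ ln(208/0.146) = 7.261687.
Hence n ≥ 7.261687/(2·0.143²) = 177.556.
The smallest integer n is 178.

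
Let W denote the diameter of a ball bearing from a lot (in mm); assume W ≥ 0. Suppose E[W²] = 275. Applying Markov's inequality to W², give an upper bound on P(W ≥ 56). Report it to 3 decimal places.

0.088

Since W ≥ 0, the event {W ≥ 56} is the same as {W² ≥ 3136}.
Markov's inequality applied to W² gives P(W² ≥ 3136) ≤ E[W²]/3136 = 275/3136 = 0.0877.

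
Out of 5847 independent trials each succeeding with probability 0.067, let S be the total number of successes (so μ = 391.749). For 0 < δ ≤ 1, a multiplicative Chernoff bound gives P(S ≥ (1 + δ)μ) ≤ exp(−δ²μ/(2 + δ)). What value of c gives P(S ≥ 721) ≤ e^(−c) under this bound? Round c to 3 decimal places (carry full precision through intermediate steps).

97.422

Write 721 = (1 + δ)μ, so δ = 721/391.749 − 1 = 0.8404642…
Then the exponent is δ²μ/(2 + δ) = (721 − μ)² / (μ·(2 + δ)) = 97.421989.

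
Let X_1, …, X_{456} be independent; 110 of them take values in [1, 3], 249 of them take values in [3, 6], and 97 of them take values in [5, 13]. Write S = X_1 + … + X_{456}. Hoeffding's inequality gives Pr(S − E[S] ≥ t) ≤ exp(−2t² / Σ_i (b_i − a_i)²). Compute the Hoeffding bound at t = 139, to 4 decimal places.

Σ(b_i − a_i)² = 110·2² + 249·3² + 97·8² = 8889.
Exponent = 2·139² / 8889 = 4.34717.
Bound = exp(−4.34717) = 0.01294.

0.0129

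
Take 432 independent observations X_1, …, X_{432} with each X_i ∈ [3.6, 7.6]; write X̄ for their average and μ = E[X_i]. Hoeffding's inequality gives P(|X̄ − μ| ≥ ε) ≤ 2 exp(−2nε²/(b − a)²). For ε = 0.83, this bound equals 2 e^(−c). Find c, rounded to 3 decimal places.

37.201

c = 2nε²/(b − a)² = 2·432·0.83² / 4² = 37.2006.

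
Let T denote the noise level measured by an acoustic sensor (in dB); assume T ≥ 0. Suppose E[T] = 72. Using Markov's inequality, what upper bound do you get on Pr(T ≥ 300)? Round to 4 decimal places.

Markov's inequality: for a non-negative random variable, Pr(T ≥ a) ≤ E[T]/a.
Here E[T] = 72 and a = 300, so the bound is 72/300 = 0.2400.

0.2400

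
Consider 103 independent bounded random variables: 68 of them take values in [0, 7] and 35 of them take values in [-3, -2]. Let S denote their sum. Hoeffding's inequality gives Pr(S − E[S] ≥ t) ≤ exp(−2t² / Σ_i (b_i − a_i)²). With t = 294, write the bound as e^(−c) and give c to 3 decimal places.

51.343

Σ(b_i − a_i)² = 68·7² + 35·1² = 3367.
c = 2t² / 3367 = 2·294² / 3367 = 51.3430.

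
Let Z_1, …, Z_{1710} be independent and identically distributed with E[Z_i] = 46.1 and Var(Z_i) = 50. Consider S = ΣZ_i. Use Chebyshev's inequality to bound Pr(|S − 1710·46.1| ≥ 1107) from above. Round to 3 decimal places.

Var(S) = n·Var(Z_i) = 1710·50 = 85500.
Chebyshev: Pr(|S − 1710·46.1| ≥ 1107) ≤ Var(S)/1107² = 85500/1225449 = 0.0698.

0.070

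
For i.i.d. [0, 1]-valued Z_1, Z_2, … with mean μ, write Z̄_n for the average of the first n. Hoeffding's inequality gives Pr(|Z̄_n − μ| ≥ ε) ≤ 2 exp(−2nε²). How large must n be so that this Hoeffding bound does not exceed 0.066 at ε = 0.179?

Require 2·exp(−2nε²) ≤ 0.066, i.e. 2nε² ≥ ln(2/0.066) = 3.411248.
So n ≥ 3.411248 / (2·0.179²) = 53.233.
The smallest integer n is 54.

54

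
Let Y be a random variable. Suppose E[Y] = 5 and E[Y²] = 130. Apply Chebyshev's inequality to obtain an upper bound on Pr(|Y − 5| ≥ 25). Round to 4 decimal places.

0.1680

Var(Y) = E[Y²] − (E[Y])² = 130 − 25 = 105.
Chebyshev's inequality: Pr(|Y − μ| ≥ t) ≤ Var(Y)/t² = 105/625 = 0.1680.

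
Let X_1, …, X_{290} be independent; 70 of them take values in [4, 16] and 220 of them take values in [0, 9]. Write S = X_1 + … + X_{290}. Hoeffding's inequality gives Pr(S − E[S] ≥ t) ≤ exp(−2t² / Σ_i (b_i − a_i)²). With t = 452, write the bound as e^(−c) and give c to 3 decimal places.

Σ(b_i − a_i)² = 70·12² + 220·9² = 27900.
c = 2t² / 27900 = 2·452² / 27900 = 14.6454.

14.645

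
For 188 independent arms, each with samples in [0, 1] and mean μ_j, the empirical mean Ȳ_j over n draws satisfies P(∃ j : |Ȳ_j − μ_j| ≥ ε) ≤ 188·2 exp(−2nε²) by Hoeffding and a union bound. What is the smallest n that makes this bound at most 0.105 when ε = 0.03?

4547

Need 2·188·exp(−2nε²) ≤ 0.105, i.e. exp(−2nε²) ≤ 0.105/376.
So 2nε² ≥ ln(376/0.105) = 8.183384.
Hence n ≥ 8.183384/(2·0.03²) = 4546.324.
The smallest integer n is 4547.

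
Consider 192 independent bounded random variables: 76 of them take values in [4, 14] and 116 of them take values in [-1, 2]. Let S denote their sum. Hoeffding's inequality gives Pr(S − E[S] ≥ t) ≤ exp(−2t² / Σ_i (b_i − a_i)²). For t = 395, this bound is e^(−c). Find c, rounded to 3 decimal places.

36.100

Σ(b_i − a_i)² = 76·10² + 116·3² = 8644.
c = 2t² / 8644 = 2·395² / 8644 = 36.1002.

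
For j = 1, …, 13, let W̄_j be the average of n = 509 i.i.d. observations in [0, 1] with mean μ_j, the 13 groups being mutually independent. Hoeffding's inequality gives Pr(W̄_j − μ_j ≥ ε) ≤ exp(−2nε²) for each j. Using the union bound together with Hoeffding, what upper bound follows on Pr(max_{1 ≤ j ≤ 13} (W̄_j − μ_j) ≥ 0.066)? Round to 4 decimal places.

0.1542

Per-experiment Hoeffding bound: exp(−2·509·0.066²) = exp(−4.43441) = 0.011862.
Union bound over 13 events: 13·0.011862 = 0.15421.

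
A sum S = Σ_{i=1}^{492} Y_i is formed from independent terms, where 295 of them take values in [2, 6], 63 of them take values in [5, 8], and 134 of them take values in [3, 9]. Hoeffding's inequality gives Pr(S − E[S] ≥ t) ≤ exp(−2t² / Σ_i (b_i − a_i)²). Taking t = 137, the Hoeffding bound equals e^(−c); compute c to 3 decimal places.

Σ(b_i − a_i)² = 295·4² + 63·3² + 134·6² = 10111.
c = 2t² / 10111 = 2·137² / 10111 = 3.7126.

3.713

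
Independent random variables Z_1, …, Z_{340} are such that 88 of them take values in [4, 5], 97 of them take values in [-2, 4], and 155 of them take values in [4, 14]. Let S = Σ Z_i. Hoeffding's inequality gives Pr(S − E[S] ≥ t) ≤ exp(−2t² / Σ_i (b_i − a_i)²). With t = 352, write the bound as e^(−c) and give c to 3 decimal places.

12.988

Σ(b_i − a_i)² = 88·1² + 97·6² + 155·10² = 19080.
c = 2t² / 19080 = 2·352² / 19080 = 12.9878.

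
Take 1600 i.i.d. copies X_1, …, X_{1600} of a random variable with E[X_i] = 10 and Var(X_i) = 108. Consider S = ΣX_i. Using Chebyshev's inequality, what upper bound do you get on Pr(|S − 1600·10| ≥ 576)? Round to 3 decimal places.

Var(S) = n·Var(X_i) = 1600·108 = 172800.
Chebyshev: Pr(|S − 1600·10| ≥ 576) ≤ Var(S)/576² = 172800/331776 = 0.5208.

0.521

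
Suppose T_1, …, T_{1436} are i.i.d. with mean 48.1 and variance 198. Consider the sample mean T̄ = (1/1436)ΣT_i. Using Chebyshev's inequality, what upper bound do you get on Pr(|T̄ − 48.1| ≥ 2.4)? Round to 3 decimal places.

0.024

Var(T̄) = Var(T_i)/n = 198/1436 = 0.13788.
Chebyshev: Pr(|T̄ − 48.1| ≥ 2.4) ≤ Var(T̄)/(2.4)² = 198/(1436·2.4²) = 0.0239.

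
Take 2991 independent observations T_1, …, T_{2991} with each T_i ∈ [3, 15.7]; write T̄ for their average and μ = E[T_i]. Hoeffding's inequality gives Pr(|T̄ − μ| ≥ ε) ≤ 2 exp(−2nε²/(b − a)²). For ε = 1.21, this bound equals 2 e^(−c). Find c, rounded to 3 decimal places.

c = 2nε²/(b − a)² = 2·2991·1.21² / 12.7² = 54.3012.

54.301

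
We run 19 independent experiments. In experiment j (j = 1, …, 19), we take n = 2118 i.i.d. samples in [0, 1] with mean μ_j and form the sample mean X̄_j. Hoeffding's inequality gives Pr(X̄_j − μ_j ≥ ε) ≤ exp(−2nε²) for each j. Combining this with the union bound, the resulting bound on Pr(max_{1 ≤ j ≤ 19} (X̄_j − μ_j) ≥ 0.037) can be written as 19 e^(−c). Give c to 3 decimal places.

Union bound over the 19 events: Pr(max_{1 ≤ j ≤ 19} (X̄_j − μ_j) ≥ 0.037) ≤ 19·exp(−2nε²) = 19 exp(−2·2118·0.037²).
So c = 2·2118·0.037² = 5.7991.

5.799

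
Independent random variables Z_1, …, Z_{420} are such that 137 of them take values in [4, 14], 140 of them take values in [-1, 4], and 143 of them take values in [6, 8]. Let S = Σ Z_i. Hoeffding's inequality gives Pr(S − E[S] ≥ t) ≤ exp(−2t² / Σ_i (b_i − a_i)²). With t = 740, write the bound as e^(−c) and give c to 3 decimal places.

Σ(b_i − a_i)² = 137·10² + 140·5² + 143·2² = 17772.
c = 2t² / 17772 = 2·740² / 17772 = 61.6250.

61.625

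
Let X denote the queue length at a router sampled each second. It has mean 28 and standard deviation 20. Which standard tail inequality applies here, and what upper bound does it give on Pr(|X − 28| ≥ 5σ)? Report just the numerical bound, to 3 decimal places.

0.040

Mean and variance are known, so Chebyshev's inequality applies.
Chebyshev: Pr(|X − μ| ≥ t) ≤ Var(X)/t².
Var(X) = σ² = 20² = 400.
t = 5·20 = 100.
Bound = 400 / 10000 = 0.0400.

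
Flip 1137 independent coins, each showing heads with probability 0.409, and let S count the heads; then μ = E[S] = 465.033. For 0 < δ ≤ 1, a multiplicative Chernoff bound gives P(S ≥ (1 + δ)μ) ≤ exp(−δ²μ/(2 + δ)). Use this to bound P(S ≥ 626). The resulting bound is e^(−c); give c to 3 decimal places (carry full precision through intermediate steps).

23.748

Write 626 = (1 + δ)μ, so δ = 626/465.033 − 1 = 0.346141…
Then the exponent is δ²μ/(2 + δ) = (626 − μ)² / (μ·(2 + δ)) = 23.748480.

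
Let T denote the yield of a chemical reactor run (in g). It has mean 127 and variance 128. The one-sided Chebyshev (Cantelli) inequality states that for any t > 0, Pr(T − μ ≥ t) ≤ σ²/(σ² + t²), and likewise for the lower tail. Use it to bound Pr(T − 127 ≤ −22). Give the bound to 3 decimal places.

Here σ² = 128 and t = 22, so σ² + t² = 612.
Cantelli's bound: 128/612 = 0.2092.

0.209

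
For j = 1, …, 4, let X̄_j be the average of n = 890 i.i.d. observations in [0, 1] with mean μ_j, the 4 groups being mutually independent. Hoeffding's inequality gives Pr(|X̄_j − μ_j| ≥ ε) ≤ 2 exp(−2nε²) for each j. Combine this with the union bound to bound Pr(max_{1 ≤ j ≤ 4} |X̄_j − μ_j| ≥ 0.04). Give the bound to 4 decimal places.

0.4637

Per-experiment Hoeffding bound: 2·exp(−2·890·0.04²) = 2·exp(−2.84800) = 0.11592.
Union bound over 4 events: 4·0.11592 = 0.46368.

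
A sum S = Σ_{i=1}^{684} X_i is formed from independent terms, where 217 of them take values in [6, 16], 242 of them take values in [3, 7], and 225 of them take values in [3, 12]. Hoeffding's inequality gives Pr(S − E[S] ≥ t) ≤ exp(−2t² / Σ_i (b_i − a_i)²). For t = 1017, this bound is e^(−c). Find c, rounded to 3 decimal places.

47.231

Σ(b_i − a_i)² = 217·10² + 242·4² + 225·9² = 43797.
c = 2t² / 43797 = 2·1017² / 43797 = 47.2310.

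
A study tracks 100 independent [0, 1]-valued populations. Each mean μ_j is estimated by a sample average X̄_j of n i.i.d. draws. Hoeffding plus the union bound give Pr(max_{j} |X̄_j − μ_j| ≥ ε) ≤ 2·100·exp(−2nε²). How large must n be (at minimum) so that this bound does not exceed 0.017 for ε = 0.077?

Need 2·100·exp(−2nε²) ≤ 0.017, i.e. exp(−2nε²) ≤ 0.017/200.
So 2nε² ≥ ln(200/0.017) = 9.372859.
Hence n ≥ 9.372859/(2·0.077²) = 790.425.
The smallest integer n is 791.

791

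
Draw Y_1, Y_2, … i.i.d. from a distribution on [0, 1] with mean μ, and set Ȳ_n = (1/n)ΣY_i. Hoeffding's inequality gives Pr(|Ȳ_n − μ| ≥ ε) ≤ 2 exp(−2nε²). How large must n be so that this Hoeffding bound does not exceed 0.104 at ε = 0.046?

699

Require 2·exp(−2nε²) ≤ 0.104, i.e. 2nε² ≥ ln(2/0.104) = 2.956512.
So n ≥ 2.956512 / (2·0.046²) = 698.609.
The smallest integer n is 699.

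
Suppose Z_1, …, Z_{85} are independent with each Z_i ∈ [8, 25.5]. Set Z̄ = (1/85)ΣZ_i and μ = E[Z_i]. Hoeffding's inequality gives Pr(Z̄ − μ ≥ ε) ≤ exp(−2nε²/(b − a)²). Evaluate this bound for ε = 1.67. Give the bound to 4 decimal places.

Exponent: 2nε²/(b − a)² = 2·85·1.67² / 17.5² = 1.54812.
Bound = exp(−1.54812) = 0.21265.

0.2126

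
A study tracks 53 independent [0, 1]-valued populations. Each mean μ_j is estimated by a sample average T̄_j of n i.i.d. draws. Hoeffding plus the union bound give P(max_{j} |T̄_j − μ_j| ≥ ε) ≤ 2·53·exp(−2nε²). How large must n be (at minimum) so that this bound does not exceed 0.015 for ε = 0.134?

247

Need 2·53·exp(−2nε²) ≤ 0.015, i.e. exp(−2nε²) ≤ 0.015/106.
So 2nε² ≥ ln(106/0.015) = 8.863144.
Hence n ≥ 8.863144/(2·0.134²) = 246.802.
The smallest integer n is 247.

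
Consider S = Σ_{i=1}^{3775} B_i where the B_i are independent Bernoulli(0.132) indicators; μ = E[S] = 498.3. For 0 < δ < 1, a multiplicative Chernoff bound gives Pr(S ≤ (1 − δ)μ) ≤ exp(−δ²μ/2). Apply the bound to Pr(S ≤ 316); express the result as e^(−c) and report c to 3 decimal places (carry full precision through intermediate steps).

33.347

Write 316 = (1 − δ)μ, so δ = 1 − 316/498.3 = 0.3658439…
Then the exponent is δ²μ/2 = (μ − 316)²/(2μ) = 33.346669.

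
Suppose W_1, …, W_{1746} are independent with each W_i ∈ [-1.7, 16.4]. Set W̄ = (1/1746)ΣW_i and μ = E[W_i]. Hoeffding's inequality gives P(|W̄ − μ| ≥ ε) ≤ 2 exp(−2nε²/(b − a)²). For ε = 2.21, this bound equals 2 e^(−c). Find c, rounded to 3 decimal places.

c = 2nε²/(b − a)² = 2·1746·2.21² / 18.1² = 52.0597.

52.060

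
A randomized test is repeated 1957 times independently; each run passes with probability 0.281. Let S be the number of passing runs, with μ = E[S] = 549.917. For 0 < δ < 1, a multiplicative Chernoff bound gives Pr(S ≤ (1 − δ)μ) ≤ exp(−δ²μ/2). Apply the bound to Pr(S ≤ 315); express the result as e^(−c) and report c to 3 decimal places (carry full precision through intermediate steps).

Write 315 = (1 − δ)μ, so δ = 1 − 315/549.917 = 0.4271863…
Then the exponent is δ²μ/2 = (μ − 315)²/(2μ) = 50.176660.

50.177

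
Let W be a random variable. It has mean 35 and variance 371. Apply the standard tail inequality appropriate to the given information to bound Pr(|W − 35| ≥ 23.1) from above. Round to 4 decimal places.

Mean and variance are known, so Chebyshev's inequality applies.
Chebyshev: Pr(|W − μ| ≥ t) ≤ Var(W)/t².
Bound = 371 / 533.61 = 0.6953.

0.6953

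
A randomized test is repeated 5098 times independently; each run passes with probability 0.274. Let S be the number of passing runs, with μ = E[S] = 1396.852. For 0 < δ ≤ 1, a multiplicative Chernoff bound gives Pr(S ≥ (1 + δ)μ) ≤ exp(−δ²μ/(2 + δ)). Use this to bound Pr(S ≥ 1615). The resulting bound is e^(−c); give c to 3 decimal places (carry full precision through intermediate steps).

Write 1615 = (1 + δ)μ, so δ = 1615/1396.852 − 1 = 0.1561712…
Then the exponent is δ²μ/(2 + δ) = (1615 − μ)² / (μ·(2 + δ)) = 15.800428.

15.800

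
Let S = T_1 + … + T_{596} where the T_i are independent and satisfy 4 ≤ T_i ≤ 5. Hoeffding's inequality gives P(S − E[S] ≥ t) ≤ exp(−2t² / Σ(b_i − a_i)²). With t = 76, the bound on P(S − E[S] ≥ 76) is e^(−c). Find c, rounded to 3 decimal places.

Σ(b_i − a_i)² = 596·(1)² = 596.
c = 2t²/596 = 2·76²/596 = 19.3826.

19.383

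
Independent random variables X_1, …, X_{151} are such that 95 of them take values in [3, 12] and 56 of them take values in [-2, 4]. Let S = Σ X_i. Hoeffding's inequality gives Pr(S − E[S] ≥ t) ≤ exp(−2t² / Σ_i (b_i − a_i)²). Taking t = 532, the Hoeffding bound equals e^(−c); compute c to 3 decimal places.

Σ(b_i − a_i)² = 95·9² + 56·6² = 9711.
c = 2t² / 9711 = 2·532² / 9711 = 58.2894.

58.289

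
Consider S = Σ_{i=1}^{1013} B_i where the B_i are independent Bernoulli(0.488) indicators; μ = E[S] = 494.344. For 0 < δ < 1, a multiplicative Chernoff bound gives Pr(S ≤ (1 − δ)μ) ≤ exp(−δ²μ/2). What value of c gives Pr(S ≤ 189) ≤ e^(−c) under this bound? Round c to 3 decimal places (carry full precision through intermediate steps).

94.302

Write 189 = (1 − δ)μ, so δ = 1 − 189/494.344 = 0.6176751…
Then the exponent is δ²μ/2 = (μ − 189)²/(2μ) = 94.301699.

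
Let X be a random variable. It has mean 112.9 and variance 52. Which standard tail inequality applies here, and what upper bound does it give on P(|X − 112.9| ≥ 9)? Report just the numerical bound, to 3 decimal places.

Mean and variance are known, so Chebyshev's inequality applies.
Chebyshev: P(|X − μ| ≥ t) ≤ Var(X)/t².
Bound = 52 / 81 = 0.6420.

0.642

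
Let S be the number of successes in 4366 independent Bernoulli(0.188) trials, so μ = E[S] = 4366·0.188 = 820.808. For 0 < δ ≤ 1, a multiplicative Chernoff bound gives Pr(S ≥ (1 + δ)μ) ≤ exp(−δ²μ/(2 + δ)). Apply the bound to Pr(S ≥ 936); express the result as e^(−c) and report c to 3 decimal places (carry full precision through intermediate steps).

7.553

Write 936 = (1 + δ)μ, so δ = 936/820.808 − 1 = 0.1403398…
Then the exponent is δ²μ/(2 + δ) = (936 − μ)² / (μ·(2 + δ)) = 7.553015.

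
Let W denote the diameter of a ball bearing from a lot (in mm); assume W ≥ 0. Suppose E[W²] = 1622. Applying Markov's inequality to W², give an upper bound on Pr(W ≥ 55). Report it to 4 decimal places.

0.5362

Since W ≥ 0, the event {W ≥ 55} is the same as {W² ≥ 3025}.
Markov's inequality applied to W² gives Pr(W² ≥ 3025) ≤ E[W²]/3025 = 1622/3025 = 0.5362.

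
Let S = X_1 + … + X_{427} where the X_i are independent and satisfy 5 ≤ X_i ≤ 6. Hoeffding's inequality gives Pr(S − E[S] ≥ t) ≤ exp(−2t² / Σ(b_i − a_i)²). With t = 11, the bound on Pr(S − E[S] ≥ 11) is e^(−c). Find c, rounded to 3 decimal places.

Σ(b_i − a_i)² = 427·(1)² = 427.
c = 2t²/427 = 2·11²/427 = 0.5667.

0.567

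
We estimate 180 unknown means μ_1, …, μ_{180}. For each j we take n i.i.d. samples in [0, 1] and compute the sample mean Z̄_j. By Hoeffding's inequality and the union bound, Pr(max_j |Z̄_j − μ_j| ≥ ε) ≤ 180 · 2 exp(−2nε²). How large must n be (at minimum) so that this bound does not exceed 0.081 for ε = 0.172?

Need 2·180·exp(−2nε²) ≤ 0.081, i.e. exp(−2nε²) ≤ 0.081/360.
So 2nε² ≥ ln(360/0.081) = 8.399410.
Hence n ≥ 8.399410/(2·0.172²) = 141.959.
The smallest integer n is 142.

142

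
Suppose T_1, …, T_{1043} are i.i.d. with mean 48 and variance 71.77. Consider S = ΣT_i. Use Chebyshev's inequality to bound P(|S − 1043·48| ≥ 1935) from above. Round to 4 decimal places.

Var(S) = n·Var(T_i) = 1043·71.77 = 74856.11.
Chebyshev: P(|S − 1043·48| ≥ 1935) ≤ Var(S)/1935² = 74856.11/3744225 = 0.0200.

0.0200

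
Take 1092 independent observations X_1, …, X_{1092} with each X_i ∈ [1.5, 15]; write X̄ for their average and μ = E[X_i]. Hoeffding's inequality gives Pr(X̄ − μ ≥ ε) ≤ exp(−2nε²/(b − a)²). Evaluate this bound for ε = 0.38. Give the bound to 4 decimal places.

Exponent: 2nε²/(b − a)² = 2·1092·0.38² / 13.5² = 1.73042.
Bound = exp(−1.73042) = 0.17721.

0.1772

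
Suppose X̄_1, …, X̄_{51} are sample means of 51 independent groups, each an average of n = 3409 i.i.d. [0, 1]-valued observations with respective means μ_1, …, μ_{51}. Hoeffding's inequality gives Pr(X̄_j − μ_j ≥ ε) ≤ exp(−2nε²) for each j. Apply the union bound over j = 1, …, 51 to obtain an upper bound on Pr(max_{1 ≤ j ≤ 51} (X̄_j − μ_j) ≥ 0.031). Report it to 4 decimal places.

Per-experiment Hoeffding bound: exp(−2·3409·0.031²) = exp(−6.55210) = 0.0014271.
Union bound over 51 events: 51·0.0014271 = 0.07278.

0.0728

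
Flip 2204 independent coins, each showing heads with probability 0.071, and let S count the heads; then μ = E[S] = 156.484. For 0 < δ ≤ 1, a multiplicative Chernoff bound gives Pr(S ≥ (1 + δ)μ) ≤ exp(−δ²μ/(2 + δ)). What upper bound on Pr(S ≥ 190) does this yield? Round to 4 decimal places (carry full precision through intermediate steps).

0.0391

Write 190 = (1 + δ)μ, so δ = 190/156.484 − 1 = 0.2141816…
Then the exponent is δ²μ/(2 + δ) = (190 − μ)² / (μ·(2 + δ)) = 3.242061.
Bound = exp(−3.242061) = 0.03908.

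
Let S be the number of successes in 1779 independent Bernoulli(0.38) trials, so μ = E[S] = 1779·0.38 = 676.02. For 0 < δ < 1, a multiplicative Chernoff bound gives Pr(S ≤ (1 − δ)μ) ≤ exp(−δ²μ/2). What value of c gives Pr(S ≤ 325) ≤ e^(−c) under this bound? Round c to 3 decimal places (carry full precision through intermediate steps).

Write 325 = (1 − δ)μ, so δ = 1 − 325/676.02 = 0.519245…
Then the exponent is δ²μ/2 = (μ − 325)²/(2μ) = 91.132689.

91.133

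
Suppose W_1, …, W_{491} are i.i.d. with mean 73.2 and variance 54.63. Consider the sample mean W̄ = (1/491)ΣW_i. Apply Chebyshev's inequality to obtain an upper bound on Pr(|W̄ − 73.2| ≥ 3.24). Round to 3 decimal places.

0.011

Var(W̄) = Var(W_i)/n = 54.63/491 = 0.11126.
Chebyshev: Pr(|W̄ − 73.2| ≥ 3.24) ≤ Var(W̄)/(3.24)² = 54.63/(491·3.24²) = 0.0106.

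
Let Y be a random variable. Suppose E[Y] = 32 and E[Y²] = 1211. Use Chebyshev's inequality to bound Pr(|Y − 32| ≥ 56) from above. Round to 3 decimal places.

0.060

Var(Y) = E[Y²] − (E[Y])² = 1211 − 1024 = 187.
Chebyshev's inequality: Pr(|Y − μ| ≥ t) ≤ Var(Y)/t² = 187/3136 = 0.0596.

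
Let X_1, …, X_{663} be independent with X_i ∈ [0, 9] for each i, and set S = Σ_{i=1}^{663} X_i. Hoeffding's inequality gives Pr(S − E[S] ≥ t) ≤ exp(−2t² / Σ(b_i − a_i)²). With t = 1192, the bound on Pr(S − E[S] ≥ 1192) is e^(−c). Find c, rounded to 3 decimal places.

Σ(b_i − a_i)² = 663·(9)² = 53703.
c = 2t²/53703 = 2·1192²/53703 = 52.9156.

52.916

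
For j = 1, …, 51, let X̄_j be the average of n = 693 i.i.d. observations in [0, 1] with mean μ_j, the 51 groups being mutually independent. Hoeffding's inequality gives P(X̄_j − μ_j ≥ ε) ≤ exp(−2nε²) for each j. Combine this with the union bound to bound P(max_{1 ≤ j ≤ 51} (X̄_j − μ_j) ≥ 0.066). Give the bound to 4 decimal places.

0.1218

Per-experiment Hoeffding bound: exp(−2·693·0.066²) = exp(−6.03742) = 0.0023877.
Union bound over 51 events: 51·0.0023877 = 0.12177.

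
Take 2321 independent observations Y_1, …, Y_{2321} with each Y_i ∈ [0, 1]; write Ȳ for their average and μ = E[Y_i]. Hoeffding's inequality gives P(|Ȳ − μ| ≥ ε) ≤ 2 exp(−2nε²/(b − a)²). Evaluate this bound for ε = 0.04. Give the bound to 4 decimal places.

0.0012

Exponent: 2nε²/(b − a)² = 2·2321·0.04² / 1² = 7.42720.
Bound = 2·exp(−7.42720) = 0.00119.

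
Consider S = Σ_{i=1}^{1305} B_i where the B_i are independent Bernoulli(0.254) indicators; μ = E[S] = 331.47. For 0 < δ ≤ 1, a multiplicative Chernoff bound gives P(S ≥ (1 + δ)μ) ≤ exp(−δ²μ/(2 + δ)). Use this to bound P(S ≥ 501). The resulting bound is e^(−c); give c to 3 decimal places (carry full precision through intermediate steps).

Write 501 = (1 + δ)μ, so δ = 501/331.47 − 1 = 0.511449…
Then the exponent is δ²μ/(2 + δ) = (501 − μ)² / (μ·(2 + δ)) = 34.524272.

34.524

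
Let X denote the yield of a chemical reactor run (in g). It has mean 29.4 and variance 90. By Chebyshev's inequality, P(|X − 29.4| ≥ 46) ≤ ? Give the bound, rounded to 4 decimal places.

0.0425

Chebyshev: P(|X − μ| ≥ t) ≤ Var(X)/t².
Bound = 90 / 2116 = 0.0425.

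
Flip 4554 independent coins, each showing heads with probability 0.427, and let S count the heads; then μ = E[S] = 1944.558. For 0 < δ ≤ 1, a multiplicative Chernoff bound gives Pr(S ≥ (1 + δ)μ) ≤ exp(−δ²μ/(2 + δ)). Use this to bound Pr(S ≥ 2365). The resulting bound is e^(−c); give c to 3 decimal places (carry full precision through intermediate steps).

Write 2365 = (1 + δ)μ, so δ = 2365/1944.558 − 1 = 0.2162147…
Then the exponent is δ²μ/(2 + δ) = (2365 − μ)² / (μ·(2 + δ)) = 41.018470.

41.018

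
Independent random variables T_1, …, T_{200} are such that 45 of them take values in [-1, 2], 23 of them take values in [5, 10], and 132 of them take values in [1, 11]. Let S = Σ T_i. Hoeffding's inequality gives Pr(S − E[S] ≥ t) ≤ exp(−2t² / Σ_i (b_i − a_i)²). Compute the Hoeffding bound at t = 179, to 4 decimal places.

0.0109

Σ(b_i − a_i)² = 45·3² + 23·5² + 132·10² = 14180.
Exponent = 2·179² / 14180 = 4.51918.
Bound = exp(−4.51918) = 0.01090.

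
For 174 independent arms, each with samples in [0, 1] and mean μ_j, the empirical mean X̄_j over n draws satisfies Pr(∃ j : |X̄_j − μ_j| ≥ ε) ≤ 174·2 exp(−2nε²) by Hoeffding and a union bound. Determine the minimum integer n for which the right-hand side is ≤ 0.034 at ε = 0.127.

287

Need 2·174·exp(−2nε²) ≤ 0.034, i.e. exp(−2nε²) ≤ 0.034/348.
So 2nε² ≥ ln(348/0.034) = 9.233597.
Hence n ≥ 9.233597/(2·0.127²) = 286.242.
The smallest integer n is 287.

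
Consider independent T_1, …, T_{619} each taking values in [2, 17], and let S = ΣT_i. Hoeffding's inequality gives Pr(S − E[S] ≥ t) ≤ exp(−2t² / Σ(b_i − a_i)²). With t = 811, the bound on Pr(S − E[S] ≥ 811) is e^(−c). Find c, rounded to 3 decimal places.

9.445

Σ(b_i − a_i)² = 619·(15)² = 139275.
c = 2t²/139275 = 2·811²/139275 = 9.4449.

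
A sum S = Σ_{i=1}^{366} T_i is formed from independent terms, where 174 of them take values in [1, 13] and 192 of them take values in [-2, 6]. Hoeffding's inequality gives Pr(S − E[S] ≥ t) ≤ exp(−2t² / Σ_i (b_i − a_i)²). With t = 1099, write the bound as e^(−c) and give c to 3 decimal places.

64.685

Σ(b_i − a_i)² = 174·12² + 192·8² = 37344.
c = 2t² / 37344 = 2·1099² / 37344 = 64.6851.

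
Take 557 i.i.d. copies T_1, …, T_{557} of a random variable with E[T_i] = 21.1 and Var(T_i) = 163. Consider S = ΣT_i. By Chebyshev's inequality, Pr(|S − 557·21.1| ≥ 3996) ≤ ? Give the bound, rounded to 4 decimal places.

0.0057

Var(S) = n·Var(T_i) = 557·163 = 90791.
Chebyshev: Pr(|S − 557·21.1| ≥ 3996) ≤ Var(S)/3996² = 90791/15968016 = 0.0057.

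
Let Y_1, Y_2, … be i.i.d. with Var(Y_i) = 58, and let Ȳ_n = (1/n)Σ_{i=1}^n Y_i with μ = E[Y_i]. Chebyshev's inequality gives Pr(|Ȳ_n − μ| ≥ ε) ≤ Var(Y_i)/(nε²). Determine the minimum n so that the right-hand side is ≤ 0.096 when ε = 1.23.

400

Require 58/(n·1.23²) ≤ 0.096, i.e. n ≥ 58/(0.096·1.23²) = 399.343.
The smallest integer n is 400.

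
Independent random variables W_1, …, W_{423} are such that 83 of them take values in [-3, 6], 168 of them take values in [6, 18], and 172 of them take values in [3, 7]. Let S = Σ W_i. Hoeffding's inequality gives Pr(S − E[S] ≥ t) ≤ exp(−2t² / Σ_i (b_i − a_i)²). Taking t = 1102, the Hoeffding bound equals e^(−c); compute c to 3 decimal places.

72.142

Σ(b_i − a_i)² = 83·9² + 168·12² + 172·4² = 33667.
c = 2t² / 33667 = 2·1102² / 33667 = 72.1421.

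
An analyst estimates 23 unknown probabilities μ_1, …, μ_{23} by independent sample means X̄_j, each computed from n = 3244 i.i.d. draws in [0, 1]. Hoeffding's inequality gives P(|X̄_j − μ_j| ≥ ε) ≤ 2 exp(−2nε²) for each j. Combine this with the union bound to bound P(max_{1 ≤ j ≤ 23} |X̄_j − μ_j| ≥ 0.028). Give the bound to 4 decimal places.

Per-experiment Hoeffding bound: 2·exp(−2·3244·0.028²) = 2·exp(−5.08659) = 0.012358.
Union bound over 23 events: 23·0.012358 = 0.28424.

0.2842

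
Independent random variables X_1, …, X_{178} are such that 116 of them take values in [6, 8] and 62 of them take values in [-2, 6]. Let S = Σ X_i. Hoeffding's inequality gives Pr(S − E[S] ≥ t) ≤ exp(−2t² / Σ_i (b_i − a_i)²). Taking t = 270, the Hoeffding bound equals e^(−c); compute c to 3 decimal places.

Σ(b_i − a_i)² = 116·2² + 62·8² = 4432.
c = 2t² / 4432 = 2·270² / 4432 = 32.8971.

32.897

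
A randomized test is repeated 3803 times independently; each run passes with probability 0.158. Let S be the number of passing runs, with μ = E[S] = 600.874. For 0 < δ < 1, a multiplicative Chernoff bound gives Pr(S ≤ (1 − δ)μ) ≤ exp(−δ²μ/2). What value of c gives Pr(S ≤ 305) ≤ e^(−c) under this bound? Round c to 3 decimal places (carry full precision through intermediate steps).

Write 305 = (1 − δ)μ, so δ = 1 − 305/600.874 = 0.4924061…
Then the exponent is δ²μ/2 = (μ − 305)²/(2μ) = 72.845076.

72.845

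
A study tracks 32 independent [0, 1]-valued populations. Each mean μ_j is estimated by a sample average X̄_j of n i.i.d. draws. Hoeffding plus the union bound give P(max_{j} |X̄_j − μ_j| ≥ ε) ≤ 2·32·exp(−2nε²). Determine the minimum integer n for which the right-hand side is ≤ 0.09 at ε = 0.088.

424

Need 2·32·exp(−2nε²) ≤ 0.09, i.e. exp(−2nε²) ≤ 0.09/64.
So 2nε² ≥ ln(64/0.09) = 6.566829.
Hence n ≥ 6.566829/(2·0.088²) = 423.995.
The smallest integer n is 424.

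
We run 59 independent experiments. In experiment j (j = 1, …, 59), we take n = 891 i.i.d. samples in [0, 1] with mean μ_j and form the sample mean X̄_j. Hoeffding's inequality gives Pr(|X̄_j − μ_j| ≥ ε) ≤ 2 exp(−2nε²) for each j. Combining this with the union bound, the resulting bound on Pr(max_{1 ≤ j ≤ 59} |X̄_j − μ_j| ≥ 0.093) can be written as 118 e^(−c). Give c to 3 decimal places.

15.413

Union bound over the 59 events: Pr(max_{1 ≤ j ≤ 59} |X̄_j − μ_j| ≥ 0.093) ≤ 59·2·exp(−2nε²) = 118 exp(−2·891·0.093²).
So c = 2·891·0.093² = 15.4125.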